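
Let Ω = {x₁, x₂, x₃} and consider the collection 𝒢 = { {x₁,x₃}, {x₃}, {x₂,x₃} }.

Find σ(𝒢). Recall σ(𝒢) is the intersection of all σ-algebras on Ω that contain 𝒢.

Take S₀ = 𝒢 ∪ {∅, Ω} = { ∅, {x₃}, {x₁,x₃}, {x₂,x₃}, Ω }.
Pass 1 adds 3:
  {x₁}  = ᶜ of {x₂,x₃}
  {x₂}  = ᶜ of {x₁,x₃}
  {x₁,x₂}  = ᶜ of {x₃}
  — 8 sets.
Pass 2: stable.

σ(𝒢) = { ∅, {x₁}, {x₂}, {x₃}, {x₁,x₂}, {x₁,x₃}, {x₂,x₃}, Ω }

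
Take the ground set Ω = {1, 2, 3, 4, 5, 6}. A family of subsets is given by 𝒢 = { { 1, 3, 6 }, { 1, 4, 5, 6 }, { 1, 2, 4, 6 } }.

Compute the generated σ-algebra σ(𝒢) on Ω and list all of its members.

σ(𝒢) (32 sets): { {}, { 2 }, { 3 }, { 4 }, { 5 }, { 1, 6 }, { 2, 3 }, { 2, 4 }, { 2, 5 }, { 3, 4 }, { 3, 5 }, { 4, 5 }, { 1, 2, 6 }, { 1, 3, 6 }, { 1, 4, 6 }, { 1, 5, 6 }, { 2, 3, 4 }, { 2, 3, 5 }, { 2, 4, 5 }, { 3, 4, 5 }, { 1, 2, 3, 6 }, { 1, 2, 4, 6 }, { 1, 2, 5, 6 }, { 1, 3, 4, 6 }, { 1, 3, 5, 6 }, { 1, 4, 5, 6 }, { 2, 3, 4, 5 }, { 1, 2, 3, 4, 6 }, { 1, 2, 3, 5, 6 }, { 1, 2, 4, 5, 6 }, { 1, 3, 4, 5, 6 }, Ω }

Check:
Start: 𝒢 ∪ {∅, Ω} = { {}, { 1, 3, 6 }, { 1, 2, 4, 6 }, { 1, 4, 5, 6 }, Ω }.
Iteration 1 adds 6:
  { 2, 3 }  = ᶜ of { 1, 4, 5, 6 }
  { 3, 5 }  = ᶜ of { 1, 2, 4, 6 }
  { 2, 4, 5 }  = ᶜ of { 1, 3, 6 }
  { 1, 2, 3, 4, 6 }  = { 1, 2, 4, 6 } ∪ { 1, 3, 6 }
  { 1, 2, 4, 5, 6 }  = { 1, 2, 4, 6 } ∪ { 1, 4, 5, 6 }
  { 1, 3, 4, 5, 6 }  = { 1, 3, 6 } ∪ { 1, 4, 5, 6 }
  |family| = 11
Iteration 2 adds 7:
  { 2 }  = ᶜ of { 1, 3, 4, 5, 6 }
  { 3 }  = ᶜ of { 1, 2, 4, 5, 6 }
  { 5 }  = ᶜ of { 1, 2, 3, 4, 6 }
  { 2, 3, 5 }  = { 2, 3 } ∪ { 3, 5 }
  { 1, 2, 3, 6 }  = { 1, 3, 6 } ∪ { 2, 3 }
  { 1, 3, 5, 6 }  = { 1, 3, 6 } ∪ { 3, 5 }
  { 2, 3, 4, 5 }  = { 2, 3 } ∪ { 2, 4, 5 }
  |family| = 18
Iteration 3 (6 new):
  { 1, 6 }  = ᶜ of { 2, 3, 4, 5 }
  { 2, 4 }  = ᶜ of { 1, 3, 5, 6 }
  { 2, 5 }  = { 2 } ∪ { 5 }
  { 4, 5 }  = ᶜ of { 1, 2, 3, 6 }
  { 1, 4, 6 }  = ᶜ of { 2, 3, 5 }
  { 1, 2, 3, 5, 6 }  = { 1, 3, 5, 6 } ∪ { 2, 3, 5 }
  |family| = 24
Iteration 4 adds 7:
  { 4 }  = ᶜ of { 1, 2, 3, 5, 6 }
  { 1, 2, 6 }  = { 1, 6 } ∪ { 2 }
  { 1, 5, 6 }  = { 1, 6 } ∪ { 5 }
  { 2, 3, 4 }  = { 3 } ∪ { 2, 4 }
  { 3, 4, 5 }  = { 4, 5 } ∪ { 3 }
  { 1, 2, 5, 6 }  = { 2, 5 } ∪ { 1, 6 }
  { 1, 3, 4, 6 }  = ᶜ of { 2, 5 }
  |family| = 31
Iteration 5: 1 new —
  { 3, 4 }  = ᶜ of { 1, 2, 5, 6 }
  |family| = 32
Iteration 6 adds nothing — fixpoint reached.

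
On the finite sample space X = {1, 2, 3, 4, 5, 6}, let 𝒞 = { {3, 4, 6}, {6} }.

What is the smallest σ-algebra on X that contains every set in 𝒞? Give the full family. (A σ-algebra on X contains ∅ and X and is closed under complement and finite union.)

σ(𝒞) (8 sets): { {}, {6}, {3, 4}, {1, 2, 5}, {3, 4, 6}, {1, 2, 5, 6}, {1, 2, 3, 4, 5}, X }

Derivation:
Take S₀ = 𝒞 ∪ {∅, X} = { {}, {6}, {3, 4, 6}, X }.
Round 1 adds 2:
  {1, 2, 5}  = {3, 4, 6}ᶜ
  {1, 2, 3, 4, 5}  = {6}ᶜ
Round 2. New:
  {1, 2, 5, 6}  = {1, 2, 5} ∪ {6}
Round 3: 1 new —
  {3, 4}  = {1, 2, 5, 6}ᶜ
Round 4: stable.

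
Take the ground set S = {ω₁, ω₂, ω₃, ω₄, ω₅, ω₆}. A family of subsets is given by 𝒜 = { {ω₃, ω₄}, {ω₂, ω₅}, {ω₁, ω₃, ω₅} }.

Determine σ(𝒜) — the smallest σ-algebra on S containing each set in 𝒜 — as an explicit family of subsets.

σ(𝒜) (64 sets): { ∅, {ω₁}, {ω₂}, {ω₃}, {ω₄}, {ω₅}, {ω₆}, {ω₁, ω₂}, {ω₁, ω₃}, {ω₁, ω₄}, {ω₁, ω₅}, {ω₁, ω₆}, {ω₂, ω₃}, {ω₂, ω₄}, {ω₂, ω₅}, {ω₂, ω₆}, {ω₃, ω₄}, {ω₃, ω₅}, {ω₃, ω₆}, {ω₄, ω₅}, {ω₄, ω₆}, {ω₅, ω₆}, {ω₁, ω₂, ω₃}, {ω₁, ω₂, ω₄}, {ω₁, ω₂, ω₅}, {ω₁, ω₂, ω₆}, {ω₁, ω₃, ω₄}, {ω₁, ω₃, ω₅}, {ω₁, ω₃, ω₆}, {ω₁, ω₄, ω₅}, {ω₁, ω₄, ω₆}, {ω₁, ω₅, ω₆}, {ω₂, ω₃, ω₄}, {ω₂, ω₃, ω₅}, {ω₂, ω₃, ω₆}, {ω₂, ω₄, ω₅}, {ω₂, ω₄, ω₆}, {ω₂, ω₅, ω₆}, {ω₃, ω₄, ω₅}, {ω₃, ω₄, ω₆}, {ω₃, ω₅, ω₆}, {ω₄, ω₅, ω₆}, {ω₁, ω₂, ω₃, ω₄}, {ω₁, ω₂, ω₃, ω₅}, {ω₁, ω₂, ω₃, ω₆}, {ω₁, ω₂, ω₄, ω₅}, {ω₁, ω₂, ω₄, ω₆}, {ω₁, ω₂, ω₅, ω₆}, {ω₁, ω₃, ω₄, ω₅}, {ω₁, ω₃, ω₄, ω₆}, {ω₁, ω₃, ω₅, ω₆}, {ω₁, ω₄, ω₅, ω₆}, {ω₂, ω₃, ω₄, ω₅}, {ω₂, ω₃, ω₄, ω₆}, {ω₂, ω₃, ω₅, ω₆}, {ω₂, ω₄, ω₅, ω₆}, {ω₃, ω₄, ω₅, ω₆}, {ω₁, ω₂, ω₃, ω₄, ω₅}, {ω₁, ω₂, ω₃, ω₄, ω₆}, {ω₁, ω₂, ω₃, ω₅, ω₆}, {ω₁, ω₂, ω₄, ω₅, ω₆}, {ω₁, ω₃, ω₄, ω₅, ω₆}, {ω₂, ω₃, ω₄, ω₅, ω₆}, S }

Working:
Initial family (5 sets): { ∅, {ω₂, ω₅}, {ω₃, ω₄}, {ω₁, ω₃, ω₅}, S }.
Iteration 1 (6 new):
  {ω₂, ω₄, ω₆}  = complement {ω₁, ω₃, ω₅}
  {ω₁, ω₂, ω₃, ω₅}  = {ω₂, ω₅} ∪ {ω₁, ω₃, ω₅}
  {ω₁, ω₂, ω₅, ω₆}  = complement {ω₃, ω₄}
  {ω₁, ω₃, ω₄, ω₅}  = {ω₃, ω₄} ∪ {ω₁, ω₃, ω₅}
  {ω₁, ω₃, ω₄, ω₆}  = complement {ω₂, ω₅}
  {ω₂, ω₃, ω₄, ω₅}  = {ω₂, ω₅} ∪ {ω₃, ω₄}
Iteration 2 adds 11:
  {ω₁, ω₆}  = complement {ω₂, ω₃, ω₄, ω₅}
  {ω₂, ω₆}  = complement {ω₁, ω₃, ω₄, ω₅}
  {ω₄, ω₆}  = complement {ω₁, ω₂, ω₃, ω₅}
  {ω₂, ω₃, ω₄, ω₆}  = {ω₂, ω₄, ω₆} ∪ {ω₃, ω₄}
  {ω₂, ω₄, ω₅, ω₆}  = {ω₂, ω₄, ω₆} ∪ {ω₂, ω₅}
  {ω₁, ω₂, ω₃, ω₄, ω₅}  = {ω₂, ω₅} ∪ {ω₁, ω₃, ω₄, ω₅}
  {ω₁, ω₂, ω₃, ω₄, ω₆}  = {ω₂, ω₄, ω₆} ∪ {ω₁, ω₃, ω₄, ω₆}
  {ω₁, ω₂, ω₃, ω₅, ω₆}  = {ω₁, ω₃, ω₅} ∪ {ω₁, ω₂, ω₅, ω₆}
  {ω₁, ω₂, ω₄, ω₅, ω₆}  = {ω₂, ω₄, ω₆} ∪ {ω₁, ω₂, ω₅, ω₆}
  {ω₁, ω₃, ω₄, ω₅, ω₆}  = {ω₁, ω₃, ω₅} ∪ {ω₁, ω₃, ω₄, ω₆}
  {ω₂, ω₃, ω₄, ω₅, ω₆}  = {ω₂, ω₄, ω₆} ∪ {ω₂, ω₃, ω₄, ω₅}
Iteration 3: +14 →
  {ω₁}  = complement {ω₂, ω₃, ω₄, ω₅, ω₆}
  {ω₂}  = complement {ω₁, ω₃, ω₄, ω₅, ω₆}
  {ω₃}  = complement {ω₁, ω₂, ω₄, ω₅, ω₆}
  {ω₄}  = complement {ω₁, ω₂, ω₃, ω₅, ω₆}
  {ω₅}  = complement {ω₁, ω₂, ω₃, ω₄, ω₆}
  {ω₆}  = complement {ω₁, ω₂, ω₃, ω₄, ω₅}
  {ω₁, ω₃}  = complement {ω₂, ω₄, ω₅, ω₆}
  {ω₁, ω₅}  = complement {ω₂, ω₃, ω₄, ω₆}
  {ω₁, ω₂, ω₆}  = {ω₁, ω₆} ∪ {ω₂, ω₆}
  {ω₁, ω₄, ω₆}  = {ω₁, ω₆} ∪ {ω₄, ω₆}
  {ω₂, ω₅, ω₆}  = {ω₂, ω₅} ∪ {ω₂, ω₆}
  {ω₃, ω₄, ω₆}  = {ω₃, ω₄} ∪ {ω₄, ω₆}
  {ω₁, ω₂, ω₄, ω₆}  = {ω₂, ω₄, ω₆} ∪ {ω₁, ω₆}
  {ω₁, ω₃, ω₅, ω₆}  = {ω₁, ω₆} ∪ {ω₁, ω₃, ω₅}
Iteration 4: +24 →
  {ω₁, ω₂}  = {ω₁} ∪ {ω₂}
  {ω₁, ω₄}  = {ω₁} ∪ {ω₄}
  {ω₂, ω₃}  = {ω₂} ∪ {ω₃}
  {ω₂, ω₄}  = complement {ω₁, ω₃, ω₅, ω₆}
  {ω₃, ω₅}  = complement {ω₁, ω₂, ω₄, ω₆}
  {ω₃, ω₆}  = {ω₆} ∪ {ω₃}
  {ω₄, ω₅}  = {ω₅} ∪ {ω₄}
  {ω₅, ω₆}  = {ω₆} ∪ {ω₅}
  {ω₁, ω₂, ω₃}  = {ω₂} ∪ {ω₁, ω₃}
  {ω₁, ω₂, ω₅}  = complement {ω₃, ω₄, ω₆}
  {ω₁, ω₃, ω₄}  = complement {ω₂, ω₅, ω₆}
  {ω₁, ω₃, ω₆}  = {ω₁, ω₆} ∪ {ω₃}
  {ω₁, ω₄, ω₅}  = {ω₁, ω₅} ∪ {ω₄}
  {ω₁, ω₅, ω₆}  = {ω₁, ω₆} ∪ {ω₅}
  {ω₂, ω₃, ω₄}  = {ω₃, ω₄} ∪ {ω₂}
  {ω₂, ω₃, ω₅}  = complement {ω₁, ω₄, ω₆}
  {ω₂, ω₃, ω₆}  = {ω₂, ω₆} ∪ {ω₃}
  {ω₂, ω₄, ω₅}  = {ω₂, ω₅} ∪ {ω₄}
  {ω₃, ω₄, ω₅}  = complement {ω₁, ω₂, ω₆}
  {ω₄, ω₅, ω₆}  = {ω₅} ∪ {ω₄, ω₆}
  {ω₁, ω₂, ω₃, ω₆}  = {ω₂, ω₆} ∪ {ω₁, ω₃}
  {ω₁, ω₄, ω₅, ω₆}  = {ω₁, ω₄, ω₆} ∪ {ω₅}
  {ω₂, ω₃, ω₅, ω₆}  = {ω₂, ω₅, ω₆} ∪ {ω₃}
  {ω₃, ω₄, ω₅, ω₆}  = {ω₅} ∪ {ω₃, ω₄, ω₆}
Iteration 5. New:
  {ω₁, ω₂, ω₄}  = {ω₂} ∪ {ω₁, ω₄}
  {ω₃, ω₅, ω₆}  = {ω₅, ω₆} ∪ {ω₃, ω₅}
  {ω₁, ω₂, ω₃, ω₄}  = complement {ω₅, ω₆}
  {ω₁, ω₂, ω₄, ω₅}  = complement {ω₃, ω₆}
Iteration 6: stable.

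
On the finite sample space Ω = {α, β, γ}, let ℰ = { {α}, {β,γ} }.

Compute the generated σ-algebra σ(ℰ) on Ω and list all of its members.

σ(ℰ) = { {}, {α}, {β,γ}, Ω }

Check:
Initial family (4 sets): { {}, {α}, {β,γ}, Ω }.
Step 1: closed — nothing new.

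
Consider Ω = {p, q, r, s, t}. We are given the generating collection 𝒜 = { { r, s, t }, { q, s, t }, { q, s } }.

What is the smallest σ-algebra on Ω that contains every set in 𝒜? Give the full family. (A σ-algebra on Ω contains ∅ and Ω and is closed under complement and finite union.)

|σ(𝒜)| = 32.  σ(𝒜) = { ∅, { p }, { q }, { r }, { s }, { t }, { p, q }, { p, r }, { p, s }, { p, t }, { q, r }, { q, s }, { q, t }, { r, s }, { r, t }, { s, t }, { p, q, r }, { p, q, s }, { p, q, t }, { p, r, s }, { p, r, t }, { p, s, t }, { q, r, s }, { q, r, t }, { q, s, t }, { r, s, t }, { p, q, r, s }, { p, q, r, t }, { p, q, s, t }, { p, r, s, t }, { q, r, s, t }, Ω }

Derivation:
Initial family (5 sets): { ∅, { q, s }, { q, s, t }, { r, s, t }, Ω }.
Pass 1 adds 4:
  { p, q }  = complement { r, s, t }
  { p, r }  = complement { q, s, t }
  { p, r, t }  = complement { q, s }
  { q, r, s, t }  = { r, s, t } ∪ { q, s }
  (now 9)
Pass 2 adds 7:
  { p }  = complement { q, r, s, t }
  { p, q, r }  = { p, q } ∪ { p, r }
  { p, q, s }  = { p, q } ∪ { q, s }
  { p, q, r, s }  = { p, r } ∪ { q, s }
  { p, q, r, t }  = { p, q } ∪ { p, r, t }
  { p, q, s, t }  = { p, q } ∪ { q, s, t }
  { p, r, s, t }  = { r, s, t } ∪ { p, r, t }
  (now 16)
Pass 3 (6 new):
  { q }  = complement { p, r, s, t }
  { r }  = complement { p, q, s, t }
  { s }  = complement { p, q, r, t }
  { t }  = complement { p, q, r, s }
  { r, t }  = complement { p, q, s }
  { s, t }  = complement { p, q, r }
  (now 22)
Pass 4: +10 →
  { p, s }  = { s } ∪ { p }
  { p, t }  = { t } ∪ { p }
  { q, r }  = { q } ∪ { r }
  { q, t }  = { q } ∪ { t }
  { r, s }  = { r } ∪ { s }
  { p, q, t }  = { p, q } ∪ { t }
  { p, r, s }  = { p, r } ∪ { s }
  { p, s, t }  = { s, t } ∪ { p }
  { q, r, s }  = { r } ∪ { q, s }
  { q, r, t }  = { q } ∪ { r, t }
  (now 32)
Pass 5: no new sets; the family is a σ-algebra.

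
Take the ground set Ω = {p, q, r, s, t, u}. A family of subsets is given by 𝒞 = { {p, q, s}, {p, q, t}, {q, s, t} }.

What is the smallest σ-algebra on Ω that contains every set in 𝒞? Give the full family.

Answer: σ(𝒞) = { {}, {p}, {q}, {s}, {t}, {p, q}, {p, s}, {p, t}, {q, s}, {q, t}, {r, u}, {s, t}, {p, q, s}, {p, q, t}, {p, r, u}, {p, s, t}, {q, r, u}, {q, s, t}, {r, s, u}, {r, t, u}, {p, q, r, u}, {p, q, s, t}, {p, r, s, u}, {p, r, t, u}, {q, r, s, u}, {q, r, t, u}, {r, s, t, u}, {p, q, r, s, u}, {p, q, r, t, u}, {p, r, s, t, u}, {q, r, s, t, u}, Ω }

Derivation:
Start: 𝒞 ∪ {∅, Ω} = { {}, {p, q, s}, {p, q, t}, {q, s, t}, Ω }.
Round 1: +4 →
  {p, r, u}  = complement {q, s, t}
  {r, s, u}  = complement {p, q, t}
  {r, t, u}  = complement {p, q, s}
  {p, q, s, t}  = {p, q, t} ∪ {p, q, s}
  [9 total]
Round 2 adds 7:
  {r, u}  = complement {p, q, s, t}
  {p, r, s, u}  = {p, r, u} ∪ {r, s, u}
  {p, r, t, u}  = {p, r, u} ∪ {r, t, u}
  {r, s, t, u}  = {r, t, u} ∪ {r, s, u}
  {p, q, r, s, u}  = {p, r, u} ∪ {p, q, s}
  {p, q, r, t, u}  = {p, r, u} ∪ {p, q, t}
  {q, r, s, t, u}  = {r, t, u} ∪ {q, s, t}
  [16 total]
Round 3 (7 new):
  {p}  = complement {q, r, s, t, u}
  {s}  = complement {p, q, r, t, u}
  {t}  = complement {p, q, r, s, u}
  {p, q}  = complement {r, s, t, u}
  {q, s}  = complement {p, r, t, u}
  {q, t}  = complement {p, r, s, u}
  {p, r, s, t, u}  = {p, r, t, u} ∪ {p, r, s, u}
  [23 total]
Round 4. New:
  {q}  = complement {p, r, s, t, u}
  {p, s}  = {p} ∪ {s}
  {p, t}  = {p} ∪ {t}
  {s, t}  = {t} ∪ {s}
  {p, q, r, u}  = {p, q} ∪ {p, r, u}
  {q, r, s, u}  = {r, u} ∪ {q, s}
  {q, r, t, u}  = {q, t} ∪ {r, t, u}
  [30 total]
Round 5. New:
  {p, s, t}  = {p} ∪ {s, t}
  {q, r, u}  = {q} ∪ {r, u}
  [32 total]
Round 6: no new sets; the family is a σ-algebra.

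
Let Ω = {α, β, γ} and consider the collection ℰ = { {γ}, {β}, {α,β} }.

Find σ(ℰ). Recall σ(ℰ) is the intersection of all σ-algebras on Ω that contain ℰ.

Answer: σ(ℰ) = { ∅, {α}, {β}, {γ}, {α,β}, {α,γ}, {β,γ}, Ω }

Derivation:
Take S₀ = ℰ ∪ {∅, Ω} = { ∅, {β}, {γ}, {α,β}, Ω }.
Step 1. New:
  {α,γ}  = Ω∖{β}
  {β,γ}  = {γ} ∪ {β}
  [7 total]
Step 2: +1 →
  {α}  = Ω∖{β,γ}
  [8 total]
Step 3: no new sets; the family is a σ-algebra.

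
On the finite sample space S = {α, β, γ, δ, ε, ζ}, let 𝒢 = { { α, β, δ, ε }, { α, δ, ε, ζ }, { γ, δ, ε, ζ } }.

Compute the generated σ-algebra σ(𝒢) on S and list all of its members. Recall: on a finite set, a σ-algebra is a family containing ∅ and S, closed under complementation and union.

σ(𝒢) = { {}, { α }, { β }, { γ }, { ζ }, { α, β }, { α, γ }, { α, ζ }, { β, γ }, { β, ζ }, { γ, ζ }, { δ, ε }, { α, β, γ }, { α, β, ζ }, { α, γ, ζ }, { α, δ, ε }, { β, γ, ζ }, { β, δ, ε }, { γ, δ, ε }, { δ, ε, ζ }, { α, β, γ, ζ }, { α, β, δ, ε }, { α, γ, δ, ε }, { α, δ, ε, ζ }, { β, γ, δ, ε }, { β, δ, ε, ζ }, { γ, δ, ε, ζ }, { α, β, γ, δ, ε }, { α, β, δ, ε, ζ }, { α, γ, δ, ε, ζ }, { β, γ, δ, ε, ζ }, S }

Check:
Initial family (5 sets): { {}, { α, β, δ, ε }, { α, δ, ε, ζ }, { γ, δ, ε, ζ }, S }.
Iteration 1: +5 →
  { α, β }  = ᶜ of { γ, δ, ε, ζ }
  { β, γ }  = ᶜ of { α, δ, ε, ζ }
  { γ, ζ }  = ᶜ of { α, β, δ, ε }
  { α, β, δ, ε, ζ }  = { α, δ, ε, ζ } ∪ { α, β, δ, ε }
  { α, γ, δ, ε, ζ }  = { γ, δ, ε, ζ } ∪ { α, δ, ε, ζ }
  (now 10)
Iteration 2 adds 7:
  { β }  = ᶜ of { α, γ, δ, ε, ζ }
  { γ }  = ᶜ of { α, β, δ, ε, ζ }
  { α, β, γ }  = { α, β } ∪ { β, γ }
  { β, γ, ζ }  = { β, γ } ∪ { γ, ζ }
  { α, β, γ, ζ }  = { α, β } ∪ { γ, ζ }
  { α, β, γ, δ, ε }  = { α, β, δ, ε } ∪ { β, γ }
  { β, γ, δ, ε, ζ }  = { γ, δ, ε, ζ } ∪ { β, γ }
  (now 17)
Iteration 3 adds 5:
  { α }  = ᶜ of { β, γ, δ, ε, ζ }
  { ζ }  = ᶜ of { α, β, γ, δ, ε }
  { δ, ε }  = ᶜ of { α, β, γ, ζ }
  { α, δ, ε }  = ᶜ of { β, γ, ζ }
  { δ, ε, ζ }  = ᶜ of { α, β, γ }
  (now 22)
Iteration 4. New:
  { α, γ }  = { γ } ∪ { α }
  { α, ζ }  = { ζ } ∪ { α }
  { β, ζ }  = { β } ∪ { ζ }
  { α, β, ζ }  = { α, β } ∪ { ζ }
  { α, γ, ζ }  = { γ, ζ } ∪ { α }
  { β, δ, ε }  = { β } ∪ { δ, ε }
  { γ, δ, ε }  = { δ, ε } ∪ { γ }
  { α, γ, δ, ε }  = { α, δ, ε } ∪ { γ }
  { β, γ, δ, ε }  = { δ, ε } ∪ { β, γ }
  { β, δ, ε, ζ }  = { β } ∪ { δ, ε, ζ }
  (now 32)
Iteration 5: already closed under ᶜ and ∪.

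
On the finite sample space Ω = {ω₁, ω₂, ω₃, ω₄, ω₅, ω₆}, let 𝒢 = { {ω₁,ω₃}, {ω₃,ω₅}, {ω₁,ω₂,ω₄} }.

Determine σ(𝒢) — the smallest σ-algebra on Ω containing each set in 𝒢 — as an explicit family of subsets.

Take S₀ = 𝒢 ∪ {∅, Ω} = { {}, {ω₁,ω₃}, {ω₃,ω₅}, {ω₁,ω₂,ω₄}, Ω }.
Round 1 adds 6:
  {ω₁,ω₃,ω₅}  = {ω₁,ω₃} ∪ {ω₃,ω₅}
  {ω₃,ω₅,ω₆}  = {ω₁,ω₂,ω₄}ᶜ
  {ω₁,ω₂,ω₃,ω₄}  = {ω₁,ω₃} ∪ {ω₁,ω₂,ω₄}
  {ω₁,ω₂,ω₄,ω₆}  = {ω₃,ω₅}ᶜ
  {ω₂,ω₄,ω₅,ω₆}  = {ω₁,ω₃}ᶜ
  {ω₁,ω₂,ω₃,ω₄,ω₅}  = {ω₃,ω₅} ∪ {ω₁,ω₂,ω₄}
  — 11 sets.
Round 2 (7 new):
  {ω₆}  = {ω₁,ω₂,ω₃,ω₄,ω₅}ᶜ
  {ω₅,ω₆}  = {ω₁,ω₂,ω₃,ω₄}ᶜ
  {ω₂,ω₄,ω₆}  = {ω₁,ω₃,ω₅}ᶜ
  {ω₁,ω₃,ω₅,ω₆}  = {ω₁,ω₃,ω₅} ∪ {ω₃,ω₅,ω₆}
  {ω₁,ω₂,ω₃,ω₄,ω₆}  = {ω₁,ω₂,ω₄,ω₆} ∪ {ω₁,ω₃}
  {ω₁,ω₂,ω₄,ω₅,ω₆}  = {ω₁,ω₂,ω₄,ω₆} ∪ {ω₂,ω₄,ω₅,ω₆}
  {ω₂,ω₃,ω₄,ω₅,ω₆}  = {ω₂,ω₄,ω₅,ω₆} ∪ {ω₃,ω₅,ω₆}
  — 18 sets.
Round 3. New:
  {ω₁}  = {ω₂,ω₃,ω₄,ω₅,ω₆}ᶜ
  {ω₃}  = {ω₁,ω₂,ω₄,ω₅,ω₆}ᶜ
  {ω₅}  = {ω₁,ω₂,ω₃,ω₄,ω₆}ᶜ
  {ω₂,ω₄}  = {ω₁,ω₃,ω₅,ω₆}ᶜ
  {ω₁,ω₃,ω₆}  = {ω₁,ω₃} ∪ {ω₆}
  — 23 sets.
Round 4: 9 new —
  {ω₁,ω₅}  = {ω₅} ∪ {ω₁}
  {ω₁,ω₆}  = {ω₆} ∪ {ω₁}
  {ω₃,ω₆}  = {ω₆} ∪ {ω₃}
  {ω₁,ω₅,ω₆}  = {ω₅,ω₆} ∪ {ω₁}
  {ω₂,ω₃,ω₄}  = {ω₃} ∪ {ω₂,ω₄}
  {ω₂,ω₄,ω₅}  = {ω₁,ω₃,ω₆}ᶜ
  {ω₁,ω₂,ω₄,ω₅}  = {ω₁,ω₂,ω₄} ∪ {ω₅}
  {ω₂,ω₃,ω₄,ω₅}  = {ω₃,ω₅} ∪ {ω₂,ω₄}
  {ω₂,ω₃,ω₄,ω₆}  = {ω₂,ω₄,ω₆} ∪ {ω₃}
  — 32 sets.
Round 5: closed — nothing new.

Hence σ(𝒢) has 32 members: { {}, {ω₁}, {ω₃}, {ω₅}, {ω₆}, {ω₁,ω₃}, {ω₁,ω₅}, {ω₁,ω₆}, {ω₂,ω₄}, {ω₃,ω₅}, {ω₃,ω₆}, {ω₅,ω₆}, {ω₁,ω₂,ω₄}, {ω₁,ω₃,ω₅}, {ω₁,ω₃,ω₆}, {ω₁,ω₅,ω₆}, {ω₂,ω₃,ω₄}, {ω₂,ω₄,ω₅}, {ω₂,ω₄,ω₆}, {ω₃,ω₅,ω₆}, {ω₁,ω₂,ω₃,ω₄}, {ω₁,ω₂,ω₄,ω₅}, {ω₁,ω₂,ω₄,ω₆}, {ω₁,ω₃,ω₅,ω₆}, {ω₂,ω₃,ω₄,ω₅}, {ω₂,ω₃,ω₄,ω₆}, {ω₂,ω₄,ω₅,ω₆}, {ω₁,ω₂,ω₃,ω₄,ω₅}, {ω₁,ω₂,ω₃,ω₄,ω₆}, {ω₁,ω₂,ω₄,ω₅,ω₆}, {ω₂,ω₃,ω₄,ω₅,ω₆}, Ω }.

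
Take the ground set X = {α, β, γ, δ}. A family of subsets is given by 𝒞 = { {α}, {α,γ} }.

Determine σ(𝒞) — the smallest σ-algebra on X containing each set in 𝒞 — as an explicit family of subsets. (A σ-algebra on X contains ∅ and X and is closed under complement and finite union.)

|σ(𝒞)| = 8.  σ(𝒞) = { {}, {α}, {γ}, {α,γ}, {β,δ}, {α,β,δ}, {β,γ,δ}, X }

Check:
Seed the family with 𝒞 together with ∅ and X: { {}, {α}, {α,γ}, X }.
Round 1 (2 new):
  {β,δ}  = ᶜ of {α,γ}
  {β,γ,δ}  = ᶜ of {α}
  — 6 sets.
Round 2 (1 new):
  {α,β,δ}  = {β,δ} ∪ {α}
  — 7 sets.
Round 3 adds 1:
  {γ}  = ᶜ of {α,β,δ}
  — 8 sets.
Round 4: closed — nothing new.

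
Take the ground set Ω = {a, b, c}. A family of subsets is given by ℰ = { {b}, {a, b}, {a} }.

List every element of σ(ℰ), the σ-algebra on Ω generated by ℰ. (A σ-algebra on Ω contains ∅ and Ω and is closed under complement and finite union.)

Begin from { {}, {a}, {b}, {a, b}, Ω } (that is, ℰ plus ∅ and Ω).
Iteration 1. New:
  {c}  = {a, b}ᶜ
  {a, c}  = {b}ᶜ
  {b, c}  = {a}ᶜ
  [8 total]
Iteration 2: stable.

Therefore σ(ℰ) = { {}, {a}, {b}, {c}, {a, b}, {a, c}, {b, c}, Ω } (|σ(ℰ)| = 8).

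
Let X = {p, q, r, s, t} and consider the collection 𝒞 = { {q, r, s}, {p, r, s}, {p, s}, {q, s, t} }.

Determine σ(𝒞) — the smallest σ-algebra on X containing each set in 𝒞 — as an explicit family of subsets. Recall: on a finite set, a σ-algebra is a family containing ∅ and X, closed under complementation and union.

σ(𝒞) = { {}, {p}, {q}, {r}, {s}, {t}, {p, q}, {p, r}, {p, s}, {p, t}, {q, r}, {q, s}, {q, t}, {r, s}, {r, t}, {s, t}, {p, q, r}, {p, q, s}, {p, q, t}, {p, r, s}, {p, r, t}, {p, s, t}, {q, r, s}, {q, r, t}, {q, s, t}, {r, s, t}, {p, q, r, s}, {p, q, r, t}, {p, q, s, t}, {p, r, s, t}, {q, r, s, t}, X }

Derivation:
Seed the family with 𝒞 together with ∅ and X: { {}, {p, s}, {p, r, s}, {q, r, s}, {q, s, t}, X }.
Iteration 1. New:
  {p, r}  = ᶜ of {q, s, t}
  {p, t}  = ᶜ of {q, r, s}
  {q, t}  = ᶜ of {p, r, s}
  {q, r, t}  = ᶜ of {p, s}
  {p, q, r, s}  = {p, r, s} ∪ {q, r, s}
  {p, q, s, t}  = {p, s} ∪ {q, s, t}
  {q, r, s, t}  = {q, r, s} ∪ {q, s, t}
  (now 13)
Iteration 2. New:
  {p}  = ᶜ of {q, r, s, t}
  {r}  = ᶜ of {p, q, s, t}
  {t}  = ᶜ of {p, q, r, s}
  {p, q, t}  = {q, t} ∪ {p, t}
  {p, r, t}  = {p, r} ∪ {p, t}
  {p, s, t}  = {p, s} ∪ {p, t}
  {p, q, r, t}  = {q, t} ∪ {p, r}
  {p, r, s, t}  = {p, r, s} ∪ {p, t}
  (now 21)
Iteration 3. New:
  {q}  = ᶜ of {p, r, s, t}
  {s}  = ᶜ of {p, q, r, t}
  {q, r}  = ᶜ of {p, s, t}
  {q, s}  = ᶜ of {p, r, t}
  {r, s}  = ᶜ of {p, q, t}
  {r, t}  = {t} ∪ {r}
  (now 27)
Iteration 4: +5 →
  {p, q}  = {q} ∪ {p}
  {s, t}  = {t} ∪ {s}
  {p, q, r}  = {q} ∪ {p, r}
  {p, q, s}  = ᶜ of {r, t}
  {r, s, t}  = {r, s} ∪ {t}
  (now 32)
Iteration 5: no new sets; the family is a σ-algebra.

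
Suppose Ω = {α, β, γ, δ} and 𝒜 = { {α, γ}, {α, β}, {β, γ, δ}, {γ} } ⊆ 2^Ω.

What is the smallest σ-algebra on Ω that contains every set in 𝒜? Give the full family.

σ(𝒜) = { {}, {α}, {β}, {γ}, {δ}, {α, β}, {α, γ}, {α, δ}, {β, γ}, {β, δ}, {γ, δ}, {α, β, γ}, {α, β, δ}, {α, γ, δ}, {β, γ, δ}, Ω }

Check:
Seed the family with 𝒜 together with ∅ and Ω: { {}, {γ}, {α, β}, {α, γ}, {β, γ, δ}, Ω }.
Pass 1 adds 5:
  {α}  = Ω∖{β, γ, δ}
  {β, δ}  = Ω∖{α, γ}
  {γ, δ}  = Ω∖{α, β}
  {α, β, γ}  = {γ} ∪ {α, β}
  {α, β, δ}  = Ω∖{γ}
  (now 11)
Pass 2 (2 new):
  {δ}  = Ω∖{α, β, γ}
  {α, γ, δ}  = {γ, δ} ∪ {α, γ}
  (now 13)
Pass 3 (2 new):
  {β}  = Ω∖{α, γ, δ}
  {α, δ}  = {δ} ∪ {α}
  (now 15)
Pass 4 adds 1:
  {β, γ}  = Ω∖{α, δ}
  (now 16)
Pass 5: no new sets; the family is a σ-algebra.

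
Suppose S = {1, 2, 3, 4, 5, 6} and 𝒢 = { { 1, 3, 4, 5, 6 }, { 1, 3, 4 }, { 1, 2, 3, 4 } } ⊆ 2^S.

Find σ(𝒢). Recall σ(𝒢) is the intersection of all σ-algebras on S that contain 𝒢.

σ(𝒢) = { {  }, { 2 }, { 5, 6 }, { 1, 3, 4 }, { 2, 5, 6 }, { 1, 2, 3, 4 }, { 1, 3, 4, 5, 6 }, S }

Working:
Begin from { {  }, { 1, 3, 4 }, { 1, 2, 3, 4 }, { 1, 3, 4, 5, 6 }, S } (that is, 𝒢 plus ∅ and S).
Iteration 1. New:
  { 2 }  = ᶜ of { 1, 3, 4, 5, 6 }
  { 5, 6 }  = ᶜ of { 1, 2, 3, 4 }
  { 2, 5, 6 }  = ᶜ of { 1, 3, 4 }
  [8 total]
Iteration 2: no new sets; the family is a σ-algebra.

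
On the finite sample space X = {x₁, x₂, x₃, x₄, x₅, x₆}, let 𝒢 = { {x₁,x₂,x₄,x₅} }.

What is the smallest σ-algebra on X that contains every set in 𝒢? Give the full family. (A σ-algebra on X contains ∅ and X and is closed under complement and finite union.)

σ(𝒢) = { {}, {x₃,x₆}, {x₁,x₂,x₄,x₅}, X }

Trace:
Seed the family with 𝒢 together with ∅ and X: { {}, {x₁,x₂,x₄,x₅}, X }.
Step 1. New:
  {x₃,x₆}  = {x₁,x₂,x₄,x₅}ᶜ
  |family| = 4
Step 2: no new sets; the family is a σ-algebra.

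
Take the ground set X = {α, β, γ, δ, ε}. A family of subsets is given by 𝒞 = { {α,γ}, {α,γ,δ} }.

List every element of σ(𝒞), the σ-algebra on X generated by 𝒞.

σ(𝒞) (8 sets): { ∅, {δ}, {α,γ}, {β,ε}, {α,γ,δ}, {β,δ,ε}, {α,β,γ,ε}, X }

Working:
Take S₀ = 𝒞 ∪ {∅, X} = { ∅, {α,γ}, {α,γ,δ}, X }.
Step 1 adds 2:
  {β,ε}  = X∖{α,γ,δ}
  {β,δ,ε}  = X∖{α,γ}
  — 6 sets.
Step 2. New:
  {α,β,γ,ε}  = {β,ε} ∪ {α,γ}
  — 7 sets.
Step 3: +1 →
  {δ}  = X∖{α,β,γ,ε}
  — 8 sets.
Step 4: stable.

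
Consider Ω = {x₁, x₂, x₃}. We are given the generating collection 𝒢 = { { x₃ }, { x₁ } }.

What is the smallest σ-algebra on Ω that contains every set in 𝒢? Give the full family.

Begin from { ∅, { x₁ }, { x₃ }, Ω } (that is, 𝒢 plus ∅ and Ω).
Iteration 1: +3 →
  { x₁, x₂ }  = Ω∖{ x₃ }
  { x₁, x₃ }  = { x₃ } ∪ { x₁ }
  { x₂, x₃ }  = Ω∖{ x₁ }
  (now 7)
Iteration 2: 1 new —
  { x₂ }  = Ω∖{ x₁, x₃ }
  (now 8)
After Iteration 3 the family is unchanged; done.

Therefore σ(𝒢) = { ∅, { x₁ }, { x₂ }, { x₃ }, { x₁, x₂ }, { x₁, x₃ }, { x₂, x₃ }, Ω } (|σ(𝒢)| = 8).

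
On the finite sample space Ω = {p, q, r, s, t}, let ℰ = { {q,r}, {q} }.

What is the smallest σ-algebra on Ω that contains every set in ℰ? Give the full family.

|σ(ℰ)| = 8.  σ(ℰ) = { {}, {q}, {r}, {q,r}, {p,s,t}, {p,q,s,t}, {p,r,s,t}, Ω }

Trace:
Seed the family with ℰ together with ∅ and Ω: { {}, {q}, {q,r}, Ω }.
Iteration 1 (2 new):
  {p,s,t}  = complement {q,r}
  {p,r,s,t}  = complement {q}
  [6 total]
Iteration 2 (1 new):
  {p,q,s,t}  = {p,s,t} ∪ {q}
  [7 total]
Iteration 3: 1 new —
  {r}  = complement {p,q,s,t}
  [8 total]
Iteration 4: stable.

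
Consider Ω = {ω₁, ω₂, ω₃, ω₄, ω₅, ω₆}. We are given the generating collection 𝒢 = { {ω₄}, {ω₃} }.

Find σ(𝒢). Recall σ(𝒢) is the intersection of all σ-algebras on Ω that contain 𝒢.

Begin from { {}, {ω₃}, {ω₄}, Ω } (that is, 𝒢 plus ∅ and Ω).
Step 1: 3 new —
  {ω₃,ω₄}  = {ω₃} ∪ {ω₄}
  {ω₁,ω₂,ω₃,ω₅,ω₆}  = ᶜ of {ω₄}
  {ω₁,ω₂,ω₄,ω₅,ω₆}  = ᶜ of {ω₃}
Step 2: 1 new —
  {ω₁,ω₂,ω₅,ω₆}  = ᶜ of {ω₃,ω₄}
Step 3: closed — nothing new.

Hence σ(𝒢) has 8 members: { {}, {ω₃}, {ω₄}, {ω₃,ω₄}, {ω₁,ω₂,ω₅,ω₆}, {ω₁,ω₂,ω₃,ω₅,ω₆}, {ω₁,ω₂,ω₄,ω₅,ω₆}, Ω }.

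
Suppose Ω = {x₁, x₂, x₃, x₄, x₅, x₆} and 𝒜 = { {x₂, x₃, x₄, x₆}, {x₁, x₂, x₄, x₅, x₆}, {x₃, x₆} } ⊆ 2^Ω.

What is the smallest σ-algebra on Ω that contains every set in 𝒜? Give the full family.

Take S₀ = 𝒜 ∪ {∅, Ω} = { ∅, {x₃, x₆}, {x₂, x₃, x₄, x₆}, {x₁, x₂, x₄, x₅, x₆}, Ω }.
Round 1: 3 new —
  {x₃}  = {x₁, x₂, x₄, x₅, x₆}ᶜ
  {x₁, x₅}  = {x₂, x₃, x₄, x₆}ᶜ
  {x₁, x₂, x₄, x₅}  = {x₃, x₆}ᶜ
  |family| = 8
Round 2: 3 new —
  {x₁, x₃, x₅}  = {x₃} ∪ {x₁, x₅}
  {x₁, x₃, x₅, x₆}  = {x₃, x₆} ∪ {x₁, x₅}
  {x₁, x₂, x₃, x₄, x₅}  = {x₃} ∪ {x₁, x₂, x₄, x₅}
  |family| = 11
Round 3: +3 →
  {x₆}  = {x₁, x₂, x₃, x₄, x₅}ᶜ
  {x₂, x₄}  = {x₁, x₃, x₅, x₆}ᶜ
  {x₂, x₄, x₆}  = {x₁, x₃, x₅}ᶜ
  |family| = 14
Round 4 adds 2:
  {x₁, x₅, x₆}  = {x₁, x₅} ∪ {x₆}
  {x₂, x₃, x₄}  = {x₃} ∪ {x₂, x₄}
  |family| = 16
Round 5: stable.

Hence σ(𝒜) has 16 members: { ∅, {x₃}, {x₆}, {x₁, x₅}, {x₂, x₄}, {x₃, x₆}, {x₁, x₃, x₅}, {x₁, x₅, x₆}, {x₂, x₃, x₄}, {x₂, x₄, x₆}, {x₁, x₂, x₄, x₅}, {x₁, x₃, x₅, x₆}, {x₂, x₃, x₄, x₆}, {x₁, x₂, x₃, x₄, x₅}, {x₁, x₂, x₄, x₅, x₆}, Ω }.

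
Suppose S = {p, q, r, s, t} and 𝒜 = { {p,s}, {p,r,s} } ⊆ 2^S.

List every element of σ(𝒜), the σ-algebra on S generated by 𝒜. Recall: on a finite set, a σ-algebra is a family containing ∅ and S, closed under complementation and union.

σ(𝒜) (8 sets): { {}, {r}, {p,s}, {q,t}, {p,r,s}, {q,r,t}, {p,q,s,t}, S }

Derivation:
Initial family (4 sets): { {}, {p,s}, {p,r,s}, S }.
Round 1: 2 new —
  {q,t}  = ᶜ of {p,r,s}
  {q,r,t}  = ᶜ of {p,s}
  [6 total]
Round 2: +1 →
  {p,q,s,t}  = {q,t} ∪ {p,s}
  [7 total]
Round 3: +1 →
  {r}  = ᶜ of {p,q,s,t}
  [8 total]
Round 4: no new sets; the family is a σ-algebra.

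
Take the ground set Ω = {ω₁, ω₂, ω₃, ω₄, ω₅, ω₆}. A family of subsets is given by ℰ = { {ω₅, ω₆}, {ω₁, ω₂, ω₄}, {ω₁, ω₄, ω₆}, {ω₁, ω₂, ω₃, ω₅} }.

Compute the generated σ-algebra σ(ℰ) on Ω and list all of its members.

Start: ℰ ∪ {∅, Ω} = { ∅, {ω₅, ω₆}, {ω₁, ω₂, ω₄}, {ω₁, ω₄, ω₆}, {ω₁, ω₂, ω₃, ω₅}, Ω }.
Step 1: +9 →
  {ω₄, ω₆}  = complement {ω₁, ω₂, ω₃, ω₅}
  {ω₂, ω₃, ω₅}  = complement {ω₁, ω₄, ω₆}
  {ω₃, ω₅, ω₆}  = complement {ω₁, ω₂, ω₄}
  {ω₁, ω₂, ω₃, ω₄}  = complement {ω₅, ω₆}
  {ω₁, ω₂, ω₄, ω₆}  = {ω₁, ω₄, ω₆} ∪ {ω₁, ω₂, ω₄}
  {ω₁, ω₄, ω₅, ω₆}  = {ω₅, ω₆} ∪ {ω₁, ω₄, ω₆}
  {ω₁, ω₂, ω₃, ω₄, ω₅}  = {ω₁, ω₂, ω₃, ω₅} ∪ {ω₁, ω₂, ω₄}
  {ω₁, ω₂, ω₃, ω₅, ω₆}  = {ω₅, ω₆} ∪ {ω₁, ω₂, ω₃, ω₅}
  {ω₁, ω₂, ω₄, ω₅, ω₆}  = {ω₅, ω₆} ∪ {ω₁, ω₂, ω₄}
  |family| = 15
Step 2: 11 new —
  {ω₃}  = complement {ω₁, ω₂, ω₄, ω₅, ω₆}
  {ω₄}  = complement {ω₁, ω₂, ω₃, ω₅, ω₆}
  {ω₆}  = complement {ω₁, ω₂, ω₃, ω₄, ω₅}
  {ω₂, ω₃}  = complement {ω₁, ω₄, ω₅, ω₆}
  {ω₃, ω₅}  = complement {ω₁, ω₂, ω₄, ω₆}
  {ω₄, ω₅, ω₆}  = {ω₅, ω₆} ∪ {ω₄, ω₆}
  {ω₂, ω₃, ω₅, ω₆}  = {ω₅, ω₆} ∪ {ω₂, ω₃, ω₅}
  {ω₃, ω₄, ω₅, ω₆}  = {ω₃, ω₅, ω₆} ∪ {ω₄, ω₆}
  {ω₁, ω₂, ω₃, ω₄, ω₆}  = {ω₁, ω₂, ω₄, ω₆} ∪ {ω₁, ω₂, ω₃, ω₄}
  {ω₁, ω₃, ω₄, ω₅, ω₆}  = {ω₁, ω₄, ω₅, ω₆} ∪ {ω₃, ω₅, ω₆}
  {ω₂, ω₃, ω₄, ω₅, ω₆}  = {ω₂, ω₃, ω₅} ∪ {ω₄, ω₆}
  |family| = 26
Step 3 (15 new):
  {ω₁}  = complement {ω₂, ω₃, ω₄, ω₅, ω₆}
  {ω₂}  = complement {ω₁, ω₃, ω₄, ω₅, ω₆}
  {ω₅}  = complement {ω₁, ω₂, ω₃, ω₄, ω₆}
  {ω₁, ω₂}  = complement {ω₃, ω₄, ω₅, ω₆}
  {ω₁, ω₄}  = complement {ω₂, ω₃, ω₅, ω₆}
  {ω₃, ω₄}  = {ω₃} ∪ {ω₄}
  {ω₃, ω₆}  = {ω₆} ∪ {ω₃}
  {ω₁, ω₂, ω₃}  = complement {ω₄, ω₅, ω₆}
  {ω₂, ω₃, ω₄}  = {ω₂, ω₃} ∪ {ω₄}
  {ω₂, ω₃, ω₆}  = {ω₆} ∪ {ω₂, ω₃}
  {ω₃, ω₄, ω₅}  = {ω₃, ω₅} ∪ {ω₄}
  {ω₃, ω₄, ω₆}  = {ω₄, ω₆} ∪ {ω₃}
  {ω₁, ω₃, ω₄, ω₆}  = {ω₁, ω₄, ω₆} ∪ {ω₃}
  {ω₂, ω₃, ω₄, ω₅}  = {ω₂, ω₃, ω₅} ∪ {ω₄}
  {ω₂, ω₃, ω₄, ω₆}  = {ω₄, ω₆} ∪ {ω₂, ω₃}
  |family| = 41
Step 4: 22 new —
  {ω₁, ω₃}  = {ω₃} ∪ {ω₁}
  {ω₁, ω₅}  = complement {ω₂, ω₃, ω₄, ω₆}
  {ω₁, ω₆}  = complement {ω₂, ω₃, ω₄, ω₅}
  {ω₂, ω₄}  = {ω₂} ∪ {ω₄}
  {ω₂, ω₅}  = complement {ω₁, ω₃, ω₄, ω₆}
  {ω₂, ω₆}  = {ω₂} ∪ {ω₆}
  {ω₄, ω₅}  = {ω₄} ∪ {ω₅}
  {ω₁, ω₂, ω₅}  = complement {ω₃, ω₄, ω₆}
  {ω₁, ω₂, ω₆}  = complement {ω₃, ω₄, ω₅}
  {ω₁, ω₃, ω₄}  = {ω₃, ω₄} ∪ {ω₁}
  {ω₁, ω₃, ω₅}  = {ω₃, ω₅} ∪ {ω₁}
  {ω₁, ω₃, ω₆}  = {ω₃, ω₆} ∪ {ω₁}
  {ω₁, ω₄, ω₅}  = complement {ω₂, ω₃, ω₆}
  {ω₁, ω₅, ω₆}  = complement {ω₂, ω₃, ω₄}
  {ω₂, ω₄, ω₆}  = {ω₂} ∪ {ω₄, ω₆}
  {ω₂, ω₅, ω₆}  = {ω₂} ∪ {ω₅, ω₆}
  {ω₁, ω₂, ω₃, ω₆}  = {ω₁, ω₂, ω₃} ∪ {ω₂, ω₃, ω₆}
  {ω₁, ω₂, ω₄, ω₅}  = complement {ω₃, ω₆}
  {ω₁, ω₂, ω₅, ω₆}  = complement {ω₃, ω₄}
  {ω₁, ω₃, ω₄, ω₅}  = {ω₃, ω₅} ∪ {ω₁, ω₄}
  {ω₁, ω₃, ω₅, ω₆}  = {ω₁} ∪ {ω₃, ω₅, ω₆}
  {ω₂, ω₄, ω₅, ω₆}  = {ω₂} ∪ {ω₄, ω₅, ω₆}
  |family| = 63
Step 5 (1 new):
  {ω₂, ω₄, ω₅}  = complement {ω₁, ω₃, ω₆}
  |family| = 64
Step 6: closed — nothing new.

σ(ℰ) = { ∅, {ω₁}, {ω₂}, {ω₃}, {ω₄}, {ω₅}, {ω₆}, {ω₁, ω₂}, {ω₁, ω₃}, {ω₁, ω₄}, {ω₁, ω₅}, {ω₁, ω₆}, {ω₂, ω₃}, {ω₂, ω₄}, {ω₂, ω₅}, {ω₂, ω₆}, {ω₃, ω₄}, {ω₃, ω₅}, {ω₃, ω₆}, {ω₄, ω₅}, {ω₄, ω₆}, {ω₅, ω₆}, {ω₁, ω₂, ω₃}, {ω₁, ω₂, ω₄}, {ω₁, ω₂, ω₅}, {ω₁, ω₂, ω₆}, {ω₁, ω₃, ω₄}, {ω₁, ω₃, ω₅}, {ω₁, ω₃, ω₆}, {ω₁, ω₄, ω₅}, {ω₁, ω₄, ω₆}, {ω₁, ω₅, ω₆}, {ω₂, ω₃, ω₄}, {ω₂, ω₃, ω₅}, {ω₂, ω₃, ω₆}, {ω₂, ω₄, ω₅}, {ω₂, ω₄, ω₆}, {ω₂, ω₅, ω₆}, {ω₃, ω₄, ω₅}, {ω₃, ω₄, ω₆}, {ω₃, ω₅, ω₆}, {ω₄, ω₅, ω₆}, {ω₁, ω₂, ω₃, ω₄}, {ω₁, ω₂, ω₃, ω₅}, {ω₁, ω₂, ω₃, ω₆}, {ω₁, ω₂, ω₄, ω₅}, {ω₁, ω₂, ω₄, ω₆}, {ω₁, ω₂, ω₅, ω₆}, {ω₁, ω₃, ω₄, ω₅}, {ω₁, ω₃, ω₄, ω₆}, {ω₁, ω₃, ω₅, ω₆}, {ω₁, ω₄, ω₅, ω₆}, {ω₂, ω₃, ω₄, ω₅}, {ω₂, ω₃, ω₄, ω₆}, {ω₂, ω₃, ω₅, ω₆}, {ω₂, ω₄, ω₅, ω₆}, {ω₃, ω₄, ω₅, ω₆}, {ω₁, ω₂, ω₃, ω₄, ω₅}, {ω₁, ω₂, ω₃, ω₄, ω₆}, {ω₁, ω₂, ω₃, ω₅, ω₆}, {ω₁, ω₂, ω₄, ω₅, ω₆}, {ω₁, ω₃, ω₄, ω₅, ω₆}, {ω₂, ω₃, ω₄, ω₅, ω₆}, Ω }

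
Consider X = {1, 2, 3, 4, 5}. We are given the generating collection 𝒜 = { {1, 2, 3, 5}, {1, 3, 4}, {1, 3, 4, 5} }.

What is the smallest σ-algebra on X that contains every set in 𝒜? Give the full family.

σ(𝒜) = { ∅, {2}, {4}, {5}, {1, 3}, {2, 4}, {2, 5}, {4, 5}, {1, 2, 3}, {1, 3, 4}, {1, 3, 5}, {2, 4, 5}, {1, 2, 3, 4}, {1, 2, 3, 5}, {1, 3, 4, 5}, X }

Working:
Seed the family with 𝒜 together with ∅ and X: { ∅, {1, 3, 4}, {1, 2, 3, 5}, {1, 3, 4, 5}, X }.
Step 1. New:
  {2}  = {1, 3, 4, 5}ᶜ
  {4}  = {1, 2, 3, 5}ᶜ
  {2, 5}  = {1, 3, 4}ᶜ
  [8 total]
Step 2. New:
  {2, 4}  = {4} ∪ {2}
  {2, 4, 5}  = {4} ∪ {2, 5}
  {1, 2, 3, 4}  = {2} ∪ {1, 3, 4}
  [11 total]
Step 3: 3 new —
  {5}  = {1, 2, 3, 4}ᶜ
  {1, 3}  = {2, 4, 5}ᶜ
  {1, 3, 5}  = {2, 4}ᶜ
  [14 total]
Step 4 adds 2:
  {4, 5}  = {4} ∪ {5}
  {1, 2, 3}  = {1, 3} ∪ {2}
  [16 total]
Step 5: no new sets; the family is a σ-algebra.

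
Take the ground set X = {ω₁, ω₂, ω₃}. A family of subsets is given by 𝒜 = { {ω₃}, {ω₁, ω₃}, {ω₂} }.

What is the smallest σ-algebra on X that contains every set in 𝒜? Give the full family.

Seed the family with 𝒜 together with ∅ and X: { {}, {ω₂}, {ω₃}, {ω₁, ω₃}, X }.
Round 1 (2 new):
  {ω₁, ω₂}  = ᶜ of {ω₃}
  {ω₂, ω₃}  = {ω₃} ∪ {ω₂}
  — 7 sets.
Round 2 adds 1:
  {ω₁}  = ᶜ of {ω₂, ω₃}
  — 8 sets.
Round 3: already closed under ᶜ and ∪.

Therefore σ(𝒜) = { {}, {ω₁}, {ω₂}, {ω₃}, {ω₁, ω₂}, {ω₁, ω₃}, {ω₂, ω₃}, X } (|σ(𝒜)| = 8).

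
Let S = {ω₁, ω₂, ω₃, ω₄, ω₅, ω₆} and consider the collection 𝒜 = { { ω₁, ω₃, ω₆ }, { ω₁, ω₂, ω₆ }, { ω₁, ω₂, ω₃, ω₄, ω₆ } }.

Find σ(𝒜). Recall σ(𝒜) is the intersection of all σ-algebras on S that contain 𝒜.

Begin from { {  }, { ω₁, ω₂, ω₆ }, { ω₁, ω₃, ω₆ }, { ω₁, ω₂, ω₃, ω₄, ω₆ }, S } (that is, 𝒜 plus ∅ and S).
Pass 1 adds 4:
  { ω₅ }  = S∖{ ω₁, ω₂, ω₃, ω₄, ω₆ }
  { ω₂, ω₄, ω₅ }  = S∖{ ω₁, ω₃, ω₆ }
  { ω₃, ω₄, ω₅ }  = S∖{ ω₁, ω₂, ω₆ }
  { ω₁, ω₂, ω₃, ω₆ }  = { ω₁, ω₃, ω₆ } ∪ { ω₁, ω₂, ω₆ }
  |family| = 9
Pass 2. New:
  { ω₄, ω₅ }  = S∖{ ω₁, ω₂, ω₃, ω₆ }
  { ω₁, ω₂, ω₅, ω₆ }  = { ω₅ } ∪ { ω₁, ω₂, ω₆ }
  { ω₁, ω₃, ω₅, ω₆ }  = { ω₁, ω₃, ω₆ } ∪ { ω₅ }
  { ω₂, ω₃, ω₄, ω₅ }  = { ω₃, ω₄, ω₅ } ∪ { ω₂, ω₄, ω₅ }
  { ω₁, ω₂, ω₃, ω₅, ω₆ }  = { ω₁, ω₂, ω₃, ω₆ } ∪ { ω₅ }
  { ω₁, ω₂, ω₄, ω₅, ω₆ }  = { ω₁, ω₂, ω₆ } ∪ { ω₂, ω₄, ω₅ }
  { ω₁, ω₃, ω₄, ω₅, ω₆ }  = { ω₃, ω₄, ω₅ } ∪ { ω₁, ω₃, ω₆ }
  |family| = 16
Pass 3. New:
  { ω₂ }  = S∖{ ω₁, ω₃, ω₄, ω₅, ω₆ }
  { ω₃ }  = S∖{ ω₁, ω₂, ω₄, ω₅, ω₆ }
  { ω₄ }  = S∖{ ω₁, ω₂, ω₃, ω₅, ω₆ }
  { ω₁, ω₆ }  = S∖{ ω₂, ω₃, ω₄, ω₅ }
  { ω₂, ω₄ }  = S∖{ ω₁, ω₃, ω₅, ω₆ }
  { ω₃, ω₄ }  = S∖{ ω₁, ω₂, ω₅, ω₆ }
  |family| = 22
Pass 4 (9 new):
  { ω₂, ω₃ }  = { ω₂ } ∪ { ω₃ }
  { ω₂, ω₅ }  = { ω₂ } ∪ { ω₅ }
  { ω₃, ω₅ }  = { ω₅ } ∪ { ω₃ }
  { ω₁, ω₄, ω₆ }  = { ω₁, ω₆ } ∪ { ω₄ }
  { ω₁, ω₅, ω₆ }  = { ω₁, ω₆ } ∪ { ω₅ }
  { ω₂, ω₃, ω₄ }  = { ω₃, ω₄ } ∪ { ω₂ }
  { ω₁, ω₂, ω₄, ω₆ }  = { ω₁, ω₆ } ∪ { ω₂, ω₄ }
  { ω₁, ω₃, ω₄, ω₆ }  = { ω₃, ω₄ } ∪ { ω₁, ω₃, ω₆ }
  { ω₁, ω₄, ω₅, ω₆ }  = { ω₁, ω₆ } ∪ { ω₄, ω₅ }
  |family| = 31
Pass 5: +1 →
  { ω₂, ω₃, ω₅ }  = S∖{ ω₁, ω₄, ω₆ }
  |family| = 32
Pass 6: closed — nothing new.

Hence σ(𝒜) has 32 members: { {  }, { ω₂ }, { ω₃ }, { ω₄ }, { ω₅ }, { ω₁, ω₆ }, { ω₂, ω₃ }, { ω₂, ω₄ }, { ω₂, ω₅ }, { ω₃, ω₄ }, { ω₃, ω₅ }, { ω₄, ω₅ }, { ω₁, ω₂, ω₆ }, { ω₁, ω₃, ω₆ }, { ω₁, ω₄, ω₆ }, { ω₁, ω₅, ω₆ }, { ω₂, ω₃, ω₄ }, { ω₂, ω₃, ω₅ }, { ω₂, ω₄, ω₅ }, { ω₃, ω₄, ω₅ }, { ω₁, ω₂, ω₃, ω₆ }, { ω₁, ω₂, ω₄, ω₆ }, { ω₁, ω₂, ω₅, ω₆ }, { ω₁, ω₃, ω₄, ω₆ }, { ω₁, ω₃, ω₅, ω₆ }, { ω₁, ω₄, ω₅, ω₆ }, { ω₂, ω₃, ω₄, ω₅ }, { ω₁, ω₂, ω₃, ω₄, ω₆ }, { ω₁, ω₂, ω₃, ω₅, ω₆ }, { ω₁, ω₂, ω₄, ω₅, ω₆ }, { ω₁, ω₃, ω₄, ω₅, ω₆ }, S }.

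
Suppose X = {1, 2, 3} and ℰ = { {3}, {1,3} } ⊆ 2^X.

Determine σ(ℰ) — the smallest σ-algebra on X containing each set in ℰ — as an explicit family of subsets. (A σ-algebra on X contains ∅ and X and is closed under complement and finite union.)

Take S₀ = ℰ ∪ {∅, X} = { {}, {3}, {1,3}, X }.
Iteration 1 (2 new):
  {2}  = ᶜ of {1,3}
  {1,2}  = ᶜ of {3}
  |family| = 6
Iteration 2 (1 new):
  {2,3}  = {3} ∪ {2}
  |family| = 7
Iteration 3 adds 1:
  {1}  = ᶜ of {2,3}
  |family| = 8
Iteration 4 adds nothing — fixpoint reached.

σ(ℰ) = { {}, {1}, {2}, {3}, {1,2}, {1,3}, {2,3}, X }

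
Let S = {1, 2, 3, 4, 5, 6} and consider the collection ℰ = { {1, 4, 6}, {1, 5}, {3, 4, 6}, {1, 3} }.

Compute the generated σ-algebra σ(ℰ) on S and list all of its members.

Take S₀ = ℰ ∪ {∅, S} = { {}, {1, 3}, {1, 5}, {1, 4, 6}, {3, 4, 6}, S }.
Pass 1 adds 8:
  {1, 2, 5}  = complement {3, 4, 6}
  {1, 3, 5}  = {1, 3} ∪ {1, 5}
  {2, 3, 5}  = complement {1, 4, 6}
  {1, 3, 4, 6}  = {1, 3} ∪ {3, 4, 6}
  {1, 4, 5, 6}  = {1, 5} ∪ {1, 4, 6}
  {2, 3, 4, 6}  = complement {1, 5}
  {2, 4, 5, 6}  = complement {1, 3}
  {1, 3, 4, 5, 6}  = {1, 5} ∪ {3, 4, 6}
  — 14 sets.
Pass 2: 8 new —
  {2}  = complement {1, 3, 4, 5, 6}
  {2, 3}  = complement {1, 4, 5, 6}
  {2, 5}  = complement {1, 3, 4, 6}
  {2, 4, 6}  = complement {1, 3, 5}
  {1, 2, 3, 5}  = {1, 3, 5} ∪ {1, 2, 5}
  {1, 2, 3, 4, 6}  = {1, 4, 6} ∪ {2, 3, 4, 6}
  {1, 2, 4, 5, 6}  = {1, 4, 5, 6} ∪ {1, 2, 5}
  {2, 3, 4, 5, 6}  = {2, 4, 5, 6} ∪ {2, 3, 5}
  — 22 sets.
Pass 3 (6 new):
  {1}  = complement {2, 3, 4, 5, 6}
  {3}  = complement {1, 2, 4, 5, 6}
  {5}  = complement {1, 2, 3, 4, 6}
  {4, 6}  = complement {1, 2, 3, 5}
  {1, 2, 3}  = {2} ∪ {1, 3}
  {1, 2, 4, 6}  = {2, 4, 6} ∪ {1, 4, 6}
  — 28 sets.
Pass 4 (4 new):
  {1, 2}  = {2} ∪ {1}
  {3, 5}  = complement {1, 2, 4, 6}
  {4, 5, 6}  = complement {1, 2, 3}
  {3, 4, 5, 6}  = {5} ∪ {3, 4, 6}
  — 32 sets.
Pass 5 adds nothing — fixpoint reached.

Hence σ(ℰ) has 32 members: { {}, {1}, {2}, {3}, {5}, {1, 2}, {1, 3}, {1, 5}, {2, 3}, {2, 5}, {3, 5}, {4, 6}, {1, 2, 3}, {1, 2, 5}, {1, 3, 5}, {1, 4, 6}, {2, 3, 5}, {2, 4, 6}, {3, 4, 6}, {4, 5, 6}, {1, 2, 3, 5}, {1, 2, 4, 6}, {1, 3, 4, 6}, {1, 4, 5, 6}, {2, 3, 4, 6}, {2, 4, 5, 6}, {3, 4, 5, 6}, {1, 2, 3, 4, 6}, {1, 2, 4, 5, 6}, {1, 3, 4, 5, 6}, {2, 3, 4, 5, 6}, S }.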